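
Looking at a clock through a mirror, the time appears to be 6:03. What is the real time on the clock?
Reflection across the vertical (12-6) axis maps a hand at angle A degrees to (360 - A) degrees, which sends a reading of T minutes past 12:00 to (720 - T) minutes past 12:00.
Mirror reads 6:03 = 363 minutes past 12:00.
Actual time: (720 - 363) mod 720 = 357 minutes = 5:57.

Final answer: 5:57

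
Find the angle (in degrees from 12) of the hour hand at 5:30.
The hour hand moves 30 degrees per hour and 0.5 degrees per minute.
At 5:30: (5) x 30 + 30 x 0.5 = 150 + 15 = 165 degrees

Final answer: 165 degrees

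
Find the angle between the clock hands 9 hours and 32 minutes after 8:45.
First find the time 9 hours and 32 minutes after 8:45.
Total minutes: 8 x 60 + 45 + 9 x 60 + 32 = 1097.
1097 mod 720 = 377 minutes = 6:17.
Now compute the angle at 6:17:
Hour hand: 6 x 30 + 17 x 0.5 = 188.5 degrees
Minute hand: 17 x 6 = 102 degrees
Difference: |188.5 - 102| = 86.5 degrees
The angle is 86.5 degrees

Final answer: 86.5 degrees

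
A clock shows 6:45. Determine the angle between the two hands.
Hour hand position: 6 x 30 + 45 x 0.5 = 202.5 degrees
Minute hand position: 45 x 6 = 270 degrees
Difference: |202.5 - 270| = 67.5 degrees
The angle between the hands is 67.5 degrees

Final answer: 67.5 degrees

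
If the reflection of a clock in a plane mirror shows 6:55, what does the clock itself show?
Reflection across the vertical (12-6) axis maps a hand at angle A degrees to (360 - A) degrees, which sends a reading of T minutes past 12:00 to (720 - T) minutes past 12:00.
Mirror reads 6:55 = 415 minutes past 12:00.
Actual time: (720 - 415) mod 720 = 305 minutes = 5:05.

Final answer: 5:05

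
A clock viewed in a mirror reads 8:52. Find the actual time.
Reflection across the vertical (12-6) axis maps a hand at angle A degrees to (360 - A) degrees, which sends a reading of T minutes past 12:00 to (720 - T) minutes past 12:00.
Mirror reads 8:52 = 532 minutes past 12:00.
Actual time: (720 - 532) mod 720 = 188 minutes = 3:08.

Final answer: 3:08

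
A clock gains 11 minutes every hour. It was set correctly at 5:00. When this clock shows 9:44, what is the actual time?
For every 60 true minutes, the faulty clock advances 71 minutes, so 1 faulty-clock minute corresponds to 60/71 true minutes.
From 5:00 to 9:44 on the faulty dial is 284 minutes.
True elapsed: 284 x 60/71 = 240 minutes = 4 hours.
True time: 5:00 + 4 hours = 9:00.

Final answer: 9:00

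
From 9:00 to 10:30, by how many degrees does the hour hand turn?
The hour hand moves 0.5 degrees per minute.
Time elapsed: 10:30 - 9:00 = 90 minutes
Angular displacement: 90 x 0.5 = 45 degrees

Final answer: 45 degrees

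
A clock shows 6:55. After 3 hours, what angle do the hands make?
First find the time 3 hours after 6:55.
Total minutes: 6 x 60 + 55 + 3 x 60 + 0 = 595.
595 mod 720 = 595 minutes = 9:55.
Now compute the angle at 9:55:
Hour hand: 9 x 30 + 55 x 0.5 = 297.5 degrees
Minute hand: 55 x 6 = 330 degrees
Difference: |297.5 - 330| = 32.5 degrees
The angle is 32.5 degrees

Final answer: 32.5 degrees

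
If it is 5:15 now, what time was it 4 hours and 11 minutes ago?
Starting time: 5:15 = 315 total minutes past 12:00
Subtracting: 4 hours and 11 minutes = 251 minutes
315 - 251 = 64 minutes
= 1 hour and 4 minutes past 12:00 = 1:04

Final answer: 1:04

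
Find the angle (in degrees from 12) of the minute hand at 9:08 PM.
The minute hand moves 6 degrees per minute.
At 9:08: 8 x 6 = 48 degrees

Final answer: 48 degrees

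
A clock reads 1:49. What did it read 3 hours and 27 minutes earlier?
Starting time: 1:49 = 109 total minutes past 12:00
Subtracting: 3 hours and 27 minutes = 207 minutes
109 - 207 = -98 (negative, add 12 hours = 720) = 622 minutes
= 10 hours and 22 minutes past 12:00 = 10:22

Final answer: 10:22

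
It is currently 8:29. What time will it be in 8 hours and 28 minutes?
Starting time: 8:29
Adding 28 minutes to 29 minutes: 29 + 28 = 57 minutes
Adding 8 hours: 8 + 8 = 16 - 12 = 4
Final time: 4:57

Final answer: 4:57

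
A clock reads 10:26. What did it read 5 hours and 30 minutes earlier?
Starting time: 10:26 = 626 total minutes past 12:00
Subtracting: 5 hours and 30 minutes = 330 minutes
626 - 330 = 296 minutes
= 4 hours and 56 minutes past 12:00 = 4:56

Final answer: 4:56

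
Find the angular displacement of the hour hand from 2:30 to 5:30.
The hour hand moves 0.5 degrees per minute.
Time elapsed: 5:30 - 2:30 = 180 minutes
Angular displacement: 180 x 0.5 = 90 degrees

Final answer: 90 degrees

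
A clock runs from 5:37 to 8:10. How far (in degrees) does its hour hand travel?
The hour hand moves 0.5 degrees per minute.
Time elapsed: 8:10 - 5:37 = 153 minutes
Angular displacement: 153 x 0.5 = 76.5 degrees

Final answer: 76.5 degrees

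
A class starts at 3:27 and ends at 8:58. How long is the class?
From 3:27 to 8:58:
(8 x 60 + 58) - (3 x 60 + 27) = 538 - 207 = 331 minutes
= 5 hours and 31 minutes

Final answer: 5 hours and 31 minutes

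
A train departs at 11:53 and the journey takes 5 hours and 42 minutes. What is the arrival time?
Starting time: 11:53
Adding 42 minutes to 53 minutes: 53 + 42 = 95 minutes = 1 hour and 35 minutes
Adding 5 hours: 11 + 5 + 1 (carry) = 17 - 12 = 5
Final time: 5:35

Final answer: 5:35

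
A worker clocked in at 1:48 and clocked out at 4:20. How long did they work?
From 1:48 to 4:20:
(4 x 60 + 20) - (1 x 60 + 48) = 260 - 108 = 152 minutes
= 2 hours and 32 minutes

Final answer: 2 hours and 32 minutes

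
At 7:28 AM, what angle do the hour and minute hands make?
Hour hand position: 7 x 30 + 28 x 0.5 = 224 degrees
Minute hand position: 28 x 6 = 168 degrees
Difference: |224 - 168| = 56 degrees
The angle between the hands is 56 degrees

Final answer: 56 degrees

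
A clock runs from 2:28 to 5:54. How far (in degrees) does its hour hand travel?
The hour hand moves 0.5 degrees per minute.
Time elapsed: 5:54 - 2:28 = 206 minutes
Angular displacement: 206 x 0.5 = 103 degrees

Final answer: 103 degrees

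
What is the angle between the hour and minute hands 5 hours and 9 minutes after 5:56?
First find the time 5 hours and 9 minutes after 5:56.
Total minutes: 5 x 60 + 56 + 5 x 60 + 9 = 665.
665 mod 720 = 665 minutes = 11:05.
Now compute the angle at 11:05:
Hour hand: 11 x 30 + 5 x 0.5 = 332.5 degrees
Minute hand: 5 x 6 = 30 degrees
Difference: |332.5 - 30| = 302.5 degrees
Smaller angle: 360 - 302.5 = 57.5 degrees

Final answer: 57.5 degrees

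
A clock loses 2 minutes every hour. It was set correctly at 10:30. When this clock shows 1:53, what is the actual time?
For every 60 true minutes, the faulty clock advances 58 minutes, so 1 faulty-clock minute corresponds to 60/58 true minutes.
From 10:30 to 1:53 on the faulty dial is 203 minutes.
True elapsed: 203 x 60/58 = 210 minutes = 3 hours and 30 minutes.
True time: 10:30 + 3 hours and 30 minutes = 2:00.

Final answer: 2:00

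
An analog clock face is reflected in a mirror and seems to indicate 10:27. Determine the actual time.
Reflection across the vertical (12-6) axis maps a hand at angle A degrees to (360 - A) degrees, which sends a reading of T minutes past 12:00 to (720 - T) minutes past 12:00.
Mirror reads 10:27 = 627 minutes past 12:00.
Actual time: (720 - 627) mod 720 = 93 minutes = 1:33.

Final answer: 1:33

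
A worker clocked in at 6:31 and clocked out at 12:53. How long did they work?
From 6:31 to 12:53:
(12 x 60 + 53) - (6 x 60 + 31) = 773 - 391 = 382 minutes
= 6 hours and 22 minutes

Final answer: 6 hours and 22 minutes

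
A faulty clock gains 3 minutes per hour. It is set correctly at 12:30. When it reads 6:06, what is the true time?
For every 60 true minutes, the faulty clock advances 63 minutes, so 1 faulty-clock minute corresponds to 60/63 true minutes.
From 12:30 to 6:06 on the faulty dial is 336 minutes.
True elapsed: 336 x 60/63 = 320 minutes = 5 hours and 20 minutes.
True time: 12:30 + 5 hours and 20 minutes = 5:50.

Final answer: 5:50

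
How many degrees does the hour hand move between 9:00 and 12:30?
The hour hand moves 0.5 degrees per minute.
Time elapsed: 12:30 - 9:00 = 210 minutes
Angular displacement: 210 x 0.5 = 105 degrees

Final answer: 105 degrees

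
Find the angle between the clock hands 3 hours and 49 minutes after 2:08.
First find the time 3 hours and 49 minutes after 2:08.
Total minutes: 2 x 60 + 8 + 3 x 60 + 49 = 357.
357 mod 720 = 357 minutes = 5:57.
Now compute the angle at 5:57:
Hour hand: 5 x 30 + 57 x 0.5 = 178.5 degrees
Minute hand: 57 x 6 = 342 degrees
Difference: |178.5 - 342| = 163.5 degrees
The angle is 163.5 degrees

Final answer: 163.5 degrees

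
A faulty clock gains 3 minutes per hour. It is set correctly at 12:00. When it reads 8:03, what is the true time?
For every 60 true minutes, the faulty clock advances 63 minutes, so 1 faulty-clock minute corresponds to 60/63 true minutes.
From 12:00 to 8:03 on the faulty dial is 483 minutes.
True elapsed: 483 x 60/63 = 460 minutes = 7 hours and 40 minutes.
True time: 12:00 + 7 hours and 40 minutes = 7:40.

Final answer: 7:40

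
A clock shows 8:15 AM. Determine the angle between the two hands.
Hour hand position: 8 x 30 + 15 x 0.5 = 247.5 degrees
Minute hand position: 15 x 6 = 90 degrees
Difference: |247.5 - 90| = 157.5 degrees
The angle between the hands is 157.5 degrees

Final answer: 157.5 degrees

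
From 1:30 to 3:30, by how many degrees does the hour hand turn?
The hour hand moves 0.5 degrees per minute.
Time elapsed: 3:30 - 1:30 = 120 minutes
Angular displacement: 120 x 0.5 = 60 degrees

Final answer: 60 degrees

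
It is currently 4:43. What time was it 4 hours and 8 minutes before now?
Starting time: 4:43 = 283 total minutes past 12:00
Subtracting: 4 hours and 8 minutes = 248 minutes
283 - 248 = 35 minutes
= 35 minutes past 12:00 = 12:35

Final answer: 12:35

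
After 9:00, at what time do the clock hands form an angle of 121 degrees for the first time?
At t minutes past 9:00, the hour hand is at 30 x 9 + 0.5t degrees and the minute hand is at 6t degrees.
The smaller angle between them is 121 degrees when |30H - 5.5t| = 121 or |30H - 5.5t| = 239.
With H = 9, solve 30 x 9 - 5.5t = +/- target for each target:
  t = (30 x 9 - 121) / 5.5 = 27.09
  t = (30 x 9 + 121) / 5.5 = 71.09 (outside (0, 60))
  t = (30 x 9 - 239) / 5.5 = 5.64
  t = (30 x 9 + 239) / 5.5 = 92.55 (outside (0, 60))
Valid solutions in (0, 60): {5.64, 27.09} minutes.
The first occurrence is t = 5.64 minutes.
The hands form a 121-degree angle at 5.64 minutes past 9:00.

Final answer: 5.64 minutes past 9:00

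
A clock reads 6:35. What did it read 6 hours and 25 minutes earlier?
Starting time: 6:35 = 395 total minutes past 12:00
Subtracting: 6 hours and 25 minutes = 385 minutes
395 - 385 = 10 minutes
= 10 minutes past 12:00 = 12:10

Final answer: 12:10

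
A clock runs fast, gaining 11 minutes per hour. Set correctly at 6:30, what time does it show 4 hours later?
For every 60 true minutes, the faulty clock advances 60 + 11 = 71 minutes.
True elapsed: 4 hours = 240 minutes.
Faulty clock advances: 240 x 71/60 = 284 minutes (drift: 44 minutes ahead).
Shown time: 6:30 + 284 minutes = 11:14.

Final answer: 11:14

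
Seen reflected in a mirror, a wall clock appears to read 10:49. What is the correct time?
Reflection across the vertical (12-6) axis maps a hand at angle A degrees to (360 - A) degrees, which sends a reading of T minutes past 12:00 to (720 - T) minutes past 12:00.
Mirror reads 10:49 = 649 minutes past 12:00.
Actual time: (720 - 649) mod 720 = 71 minutes = 1:11.

Final answer: 1:11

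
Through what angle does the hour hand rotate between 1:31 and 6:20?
The hour hand moves 0.5 degrees per minute.
Time elapsed: 6:20 - 1:31 = 289 minutes
Angular displacement: 289 x 0.5 = 144.5 degrees

Final answer: 144.5 degrees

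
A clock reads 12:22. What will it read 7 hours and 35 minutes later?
Starting time: 12:22
Adding 35 minutes to 22 minutes: 22 + 35 = 57 minutes
Adding 7 hours: 12 + 7 = 19 - 12 = 7
Final time: 7:57

Final answer: 7:57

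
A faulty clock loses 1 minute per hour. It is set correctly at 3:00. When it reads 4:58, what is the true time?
For every 60 true minutes, the faulty clock advances 59 minutes, so 1 faulty-clock minute corresponds to 60/59 true minutes.
From 3:00 to 4:58 on the faulty dial is 118 minutes.
True elapsed: 118 x 60/59 = 120 minutes = 2 hours.
True time: 3:00 + 2 hours = 5:00.

Final answer: 5:00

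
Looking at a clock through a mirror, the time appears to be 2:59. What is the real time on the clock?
Reflection across the vertical (12-6) axis maps a hand at angle A degrees to (360 - A) degrees, which sends a reading of T minutes past 12:00 to (720 - T) minutes past 12:00.
Mirror reads 2:59 = 179 minutes past 12:00.
Actual time: (720 - 179) mod 720 = 541 minutes = 9:01.

Final answer: 9:01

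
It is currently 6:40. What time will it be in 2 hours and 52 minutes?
Starting time: 6:40
Adding 52 minutes to 40 minutes: 40 + 52 = 92 minutes = 1 hour and 32 minutes
Adding 2 hours: 6 + 2 + 1 (carry) = 9
Final time: 9:32

Final answer: 9:32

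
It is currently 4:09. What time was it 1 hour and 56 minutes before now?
Starting time: 4:09 = 249 total minutes past 12:00
Subtracting: 1 hour and 56 minutes = 116 minutes
249 - 116 = 133 minutes
= 2 hours and 13 minutes past 12:00 = 2:13

Final answer: 2:13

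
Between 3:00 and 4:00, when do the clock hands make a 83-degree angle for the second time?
At t minutes past 3:00, the hour hand is at 30 x 3 + 0.5t degrees and the minute hand is at 6t degrees.
The smaller angle between them is 83 degrees when |30H - 5.5t| = 83 or |30H - 5.5t| = 277.
With H = 3, solve 30 x 3 - 5.5t = +/- target for each target:
  t = (30 x 3 - 83) / 5.5 = 1.27
  t = (30 x 3 + 83) / 5.5 = 31.45
  t = (30 x 3 - 277) / 5.5 = -34 (outside (0, 60))
  t = (30 x 3 + 277) / 5.5 = 66.73 (outside (0, 60))
Valid solutions in (0, 60): {1.27, 31.45} minutes.
The second occurrence is t = 31.45 minutes.
The hands form a 83-degree angle at 31.45 minutes past 3:00.

Final answer: 31.45 minutes past 3:00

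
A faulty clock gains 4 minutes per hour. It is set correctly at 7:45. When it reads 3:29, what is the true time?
For every 60 true minutes, the faulty clock advances 64 minutes, so 1 faulty-clock minute corresponds to 60/64 true minutes.
From 7:45 to 3:29 on the faulty dial is 464 minutes.
True elapsed: 464 x 60/64 = 435 minutes = 7 hours and 15 minutes.
True time: 7:45 + 7 hours and 15 minutes = 3:00.

Final answer: 3:00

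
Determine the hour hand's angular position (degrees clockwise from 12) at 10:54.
The hour hand moves 30 degrees per hour and 0.5 degrees per minute.
At 10:54: (10) x 30 + 54 x 0.5 = 300 + 27 = 327 degrees

Final answer: 327 degrees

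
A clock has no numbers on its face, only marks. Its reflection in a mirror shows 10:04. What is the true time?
Reflection across the vertical (12-6) axis maps a hand at angle A degrees to (360 - A) degrees, which sends a reading of T minutes past 12:00 to (720 - T) minutes past 12:00.
Mirror reads 10:04 = 604 minutes past 12:00.
Actual time: (720 - 604) mod 720 = 116 minutes = 1:56.

Final answer: 1:56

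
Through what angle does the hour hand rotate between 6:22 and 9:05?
The hour hand moves 0.5 degrees per minute.
Time elapsed: 9:05 - 6:22 = 163 minutes
Angular displacement: 163 x 0.5 = 81.5 degrees

Final answer: 81.5 degrees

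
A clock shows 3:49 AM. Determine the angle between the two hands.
Hour hand position: 3 x 30 + 49 x 0.5 = 114.5 degrees
Minute hand position: 49 x 6 = 294 degrees
Difference: |114.5 - 294| = 179.5 degrees
The angle between the hands is 179.5 degrees

Final answer: 179.5 degrees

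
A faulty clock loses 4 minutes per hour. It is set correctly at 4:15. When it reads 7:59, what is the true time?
For every 60 true minutes, the faulty clock advances 56 minutes, so 1 faulty-clock minute corresponds to 60/56 true minutes.
From 4:15 to 7:59 on the faulty dial is 224 minutes.
True elapsed: 224 x 60/56 = 240 minutes = 4 hours.
True time: 4:15 + 4 hours = 8:15.

Final answer: 8:15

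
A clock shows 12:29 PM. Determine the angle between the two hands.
Hour hand position: 0 x 30 + 29 x 0.5 = 14.5 degrees
Minute hand position: 29 x 6 = 174 degrees
Difference: |14.5 - 174| = 159.5 degrees
The angle between the hands is 159.5 degrees

Final answer: 159.5 degrees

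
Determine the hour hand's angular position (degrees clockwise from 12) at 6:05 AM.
The hour hand moves 30 degrees per hour and 0.5 degrees per minute.
At 6:05: (6) x 30 + 5 x 0.5 = 180 + 2.5 = 182.5 degrees

Final answer: 182.5 degrees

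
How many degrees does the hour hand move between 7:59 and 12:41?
The hour hand moves 0.5 degrees per minute.
Time elapsed: 12:41 - 7:59 = 282 minutes
Angular displacement: 282 x 0.5 = 141 degrees

Final answer: 141 degrees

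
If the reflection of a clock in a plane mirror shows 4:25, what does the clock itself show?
Reflection across the vertical (12-6) axis maps a hand at angle A degrees to (360 - A) degrees, which sends a reading of T minutes past 12:00 to (720 - T) minutes past 12:00.
Mirror reads 4:25 = 265 minutes past 12:00.
Actual time: (720 - 265) mod 720 = 455 minutes = 7:35.

Final answer: 7:35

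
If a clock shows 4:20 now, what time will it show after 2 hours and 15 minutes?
Starting time: 4:20
Adding 15 minutes to 20 minutes: 20 + 15 = 35 minutes
Adding 2 hours: 4 + 2 = 6
Final time: 6:35

Final answer: 6:35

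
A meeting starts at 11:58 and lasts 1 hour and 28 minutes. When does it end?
Starting time: 11:58
Adding 28 minutes to 58 minutes: 58 + 28 = 86 minutes = 1 hour and 26 minutes
Adding 1 hour: 11 + 1 + 1 (carry) = 13 - 12 = 1
Final time: 1:26

Final answer: 1:26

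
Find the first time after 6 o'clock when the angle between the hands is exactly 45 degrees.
At t minutes past 6:00, the hour hand is at 30 x 6 + 0.5t degrees and the minute hand is at 6t degrees.
The smaller angle between them is 45 degrees when |30H - 5.5t| = 45 or |30H - 5.5t| = 315.
With H = 6, solve 30 x 6 - 5.5t = +/- target for each target:
  t = (30 x 6 - 45) / 5.5 = 24.55
  t = (30 x 6 + 45) / 5.5 = 40.91
  t = (30 x 6 - 315) / 5.5 = -24.55 (outside (0, 60))
  t = (30 x 6 + 315) / 5.5 = 90 (outside (0, 60))
Valid solutions in (0, 60): {24.55, 40.91} minutes.
The first occurrence is t = 24.55 minutes.
The hands form a 45-degree angle at 24.55 minutes past 6:00.

Final answer: 24.55 minutes past 6:00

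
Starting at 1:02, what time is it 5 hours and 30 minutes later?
Starting time: 1:02
Adding 30 minutes to 2 minutes: 2 + 30 = 32 minutes
Adding 5 hours: 1 + 5 = 6
Final time: 6:32

Final answer: 6:32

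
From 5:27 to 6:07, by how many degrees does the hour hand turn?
The hour hand moves 0.5 degrees per minute.
Time elapsed: 6:07 - 5:27 = 40 minutes
Angular displacement: 40 x 0.5 = 20 degrees

Final answer: 20 degrees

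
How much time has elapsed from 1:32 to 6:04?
From 1:32 to 6:04:
(6 x 60 + 4) - (1 x 60 + 32) = 364 - 92 = 272 minutes
= 4 hours and 32 minutes

Final answer: 4 hours and 32 minutes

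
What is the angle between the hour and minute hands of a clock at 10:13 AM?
Hour hand position: 10 x 30 + 13 x 0.5 = 306.5 degrees
Minute hand position: 13 x 6 = 78 degrees
Difference: |306.5 - 78| = 228.5 degrees
Since 228.5 > 180, the smaller angle is 360 - 228.5 = 131.5 degrees

Final answer: 131.5 degrees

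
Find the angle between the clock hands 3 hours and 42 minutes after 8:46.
First find the time 3 hours and 42 minutes after 8:46.
Total minutes: 8 x 60 + 46 + 3 x 60 + 42 = 748.
748 mod 720 = 28 minutes = 12:28.
Now compute the angle at 12:28:
Hour hand: 0 x 30 + 28 x 0.5 = 14 degrees
Minute hand: 28 x 6 = 168 degrees
Difference: |14 - 168| = 154 degrees
The angle is 154 degrees

Final answer: 154 degrees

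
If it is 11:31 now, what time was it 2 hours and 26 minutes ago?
Starting time: 11:31 = 691 total minutes past 12:00
Subtracting: 2 hours and 26 minutes = 146 minutes
691 - 146 = 545 minutes
= 9 hours and 5 minutes past 12:00 = 9:05

Final answer: 9:05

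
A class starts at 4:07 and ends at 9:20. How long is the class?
From 4:07 to 9:20:
(9 x 60 + 20) - (4 x 60 + 7) = 560 - 247 = 313 minutes
= 5 hours and 13 minutes

Final answer: 5 hours and 13 minutes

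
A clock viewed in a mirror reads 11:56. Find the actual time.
Reflection across the vertical (12-6) axis maps a hand at angle A degrees to (360 - A) degrees, which sends a reading of T minutes past 12:00 to (720 - T) minutes past 12:00.
Mirror reads 11:56 = 716 minutes past 12:00.
Actual time: (720 - 716) mod 720 = 4 minutes = 12:04.

Final answer: 12:04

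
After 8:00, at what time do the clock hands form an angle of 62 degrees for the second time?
At t minutes past 8:00, the hour hand is at 30 x 8 + 0.5t degrees and the minute hand is at 6t degrees.
The smaller angle between them is 62 degrees when |30H - 5.5t| = 62 or |30H - 5.5t| = 298.
With H = 8, solve 30 x 8 - 5.5t = +/- target for each target:
  t = (30 x 8 - 62) / 5.5 = 32.36
  t = (30 x 8 + 62) / 5.5 = 54.91
  t = (30 x 8 - 298) / 5.5 = -10.55 (outside (0, 60))
  t = (30 x 8 + 298) / 5.5 = 97.82 (outside (0, 60))
Valid solutions in (0, 60): {32.36, 54.91} minutes.
The second occurrence is t = 54.91 minutes.
The hands form a 62-degree angle at 54.91 minutes past 8:00.

Final answer: 54.91 minutes past 8:00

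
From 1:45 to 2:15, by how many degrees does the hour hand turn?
The hour hand moves 0.5 degrees per minute.
Time elapsed: 2:15 - 1:45 = 30 minutes
Angular displacement: 30 x 0.5 = 15 degrees

Final answer: 15 degrees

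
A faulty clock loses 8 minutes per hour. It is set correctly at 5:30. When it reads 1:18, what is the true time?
For every 60 true minutes, the faulty clock advances 52 minutes, so 1 faulty-clock minute corresponds to 60/52 true minutes.
From 5:30 to 1:18 on the faulty dial is 468 minutes.
True elapsed: 468 x 60/52 = 540 minutes = 9 hours.
True time: 5:30 + 9 hours = 2:30.

Final answer: 2:30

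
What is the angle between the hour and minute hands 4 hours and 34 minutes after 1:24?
First find the time 4 hours and 34 minutes after 1:24.
Total minutes: 1 x 60 + 24 + 4 x 60 + 34 = 358.
358 mod 720 = 358 minutes = 5:58.
Now compute the angle at 5:58:
Hour hand: 5 x 30 + 58 x 0.5 = 179 degrees
Minute hand: 58 x 6 = 348 degrees
Difference: |179 - 348| = 169 degrees
The angle is 169 degrees

Final answer: 169 degrees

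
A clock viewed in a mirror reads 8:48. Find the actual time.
Reflection across the vertical (12-6) axis maps a hand at angle A degrees to (360 - A) degrees, which sends a reading of T minutes past 12:00 to (720 - T) minutes past 12:00.
Mirror reads 8:48 = 528 minutes past 12:00.
Actual time: (720 - 528) mod 720 = 192 minutes = 3:12.

Final answer: 3:12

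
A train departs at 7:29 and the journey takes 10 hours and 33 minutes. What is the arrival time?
Starting time: 7:29
Adding 33 minutes to 29 minutes: 29 + 33 = 62 minutes = 1 hour and 2 minutes
Adding 10 hours: 7 + 10 + 1 (carry) = 18 - 12 = 6
Final time: 6:02

Final answer: 6:02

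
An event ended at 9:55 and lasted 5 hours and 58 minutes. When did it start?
Starting time: 9:55 = 595 total minutes past 12:00
Subtracting: 5 hours and 58 minutes = 358 minutes
595 - 358 = 237 minutes
= 3 hours and 57 minutes past 12:00 = 3:57

Final answer: 3:57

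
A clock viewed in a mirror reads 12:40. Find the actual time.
Reflection across the vertical (12-6) axis maps a hand at angle A degrees to (360 - A) degrees, which sends a reading of T minutes past 12:00 to (720 - T) minutes past 12:00.
Mirror reads 12:40 = 40 minutes past 12:00.
Actual time: (720 - 40) mod 720 = 680 minutes = 11:20.

Final answer: 11:20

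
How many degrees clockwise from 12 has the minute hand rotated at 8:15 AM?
The minute hand moves 6 degrees per minute.
At 8:15: 15 x 6 = 90 degrees

Final answer: 90 degrees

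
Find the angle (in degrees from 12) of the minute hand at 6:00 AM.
The minute hand moves 6 degrees per minute.
At 6:00: 0 x 6 = 0 degrees

Final answer: 0 degrees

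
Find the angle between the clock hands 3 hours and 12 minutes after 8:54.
First find the time 3 hours and 12 minutes after 8:54.
Total minutes: 8 x 60 + 54 + 3 x 60 + 12 = 726.
726 mod 720 = 6 minutes = 12:06.
Now compute the angle at 12:06:
Hour hand: 0 x 30 + 6 x 0.5 = 3 degrees
Minute hand: 6 x 6 = 36 degrees
Difference: |3 - 36| = 33 degrees
The angle is 33 degrees

Final answer: 33 degrees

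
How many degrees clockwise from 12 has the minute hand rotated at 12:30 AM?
The minute hand moves 6 degrees per minute.
At 12:30: 30 x 6 = 180 degrees

Final answer: 180 degrees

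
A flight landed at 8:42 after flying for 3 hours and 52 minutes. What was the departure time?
Starting time: 8:42 = 522 total minutes past 12:00
Subtracting: 3 hours and 52 minutes = 232 minutes
522 - 232 = 290 minutes
= 4 hours and 50 minutes past 12:00 = 4:50

Final answer: 4:50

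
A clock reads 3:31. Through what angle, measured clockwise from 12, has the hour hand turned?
The hour hand moves 30 degrees per hour and 0.5 degrees per minute.
At 3:31: (3) x 30 + 31 x 0.5 = 90 + 15.5 = 105.5 degrees

Final answer: 105.5 degrees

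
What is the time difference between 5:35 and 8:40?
From 5:35 to 8:40:
(8 x 60 + 40) - (5 x 60 + 35) = 520 - 335 = 185 minutes
= 3 hours and 5 minutes

Final answer: 3 hours and 5 minutes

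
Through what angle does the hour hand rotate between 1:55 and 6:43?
The hour hand moves 0.5 degrees per minute.
Time elapsed: 6:43 - 1:55 = 288 minutes
Angular displacement: 288 x 0.5 = 144 degrees

Final answer: 144 degrees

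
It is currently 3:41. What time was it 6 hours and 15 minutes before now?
Starting time: 3:41 = 221 total minutes past 12:00
Subtracting: 6 hours and 15 minutes = 375 minutes
221 - 375 = -154 (negative, add 12 hours = 720) = 566 minutes
= 9 hours and 26 minutes past 12:00 = 9:26

Final answer: 9:26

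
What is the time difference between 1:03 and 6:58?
From 1:03 to 6:58:
(6 x 60 + 58) - (1 x 60 + 3) = 418 - 63 = 355 minutes
= 5 hours and 55 minutes

Final answer: 5 hours and 55 minutes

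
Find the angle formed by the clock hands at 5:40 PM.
Hour hand position: 5 x 30 + 40 x 0.5 = 170 degrees
Minute hand position: 40 x 6 = 240 degrees
Difference: |170 - 240| = 70 degrees
The angle between the hands is 70 degrees

Final answer: 70 degrees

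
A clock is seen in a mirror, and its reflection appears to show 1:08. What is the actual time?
Reflection across the vertical (12-6) axis maps a hand at angle A degrees to (360 - A) degrees, which sends a reading of T minutes past 12:00 to (720 - T) minutes past 12:00.
Mirror reads 1:08 = 68 minutes past 12:00.
Actual time: (720 - 68) mod 720 = 652 minutes = 10:52.

Final answer: 10:52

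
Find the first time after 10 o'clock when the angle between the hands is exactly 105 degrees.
At t minutes past 10:00, the hour hand is at 30 x 10 + 0.5t degrees and the minute hand is at 6t degrees.
The smaller angle between them is 105 degrees when |30H - 5.5t| = 105 or |30H - 5.5t| = 255.
With H = 10, solve 30 x 10 - 5.5t = +/- target for each target:
  t = (30 x 10 - 105) / 5.5 = 35.45
  t = (30 x 10 + 105) / 5.5 = 73.64 (outside (0, 60))
  t = (30 x 10 - 255) / 5.5 = 8.18
  t = (30 x 10 + 255) / 5.5 = 100.91 (outside (0, 60))
Valid solutions in (0, 60): {8.18, 35.45} minutes.
The first occurrence is t = 8.18 minutes.
The hands form a 105-degree angle at 8.18 minutes past 10:00.

Final answer: 8.18 minutes past 10:00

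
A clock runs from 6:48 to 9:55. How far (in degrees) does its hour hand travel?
The hour hand moves 0.5 degrees per minute.
Time elapsed: 9:55 - 6:48 = 187 minutes
Angular displacement: 187 x 0.5 = 93.5 degrees

Final answer: 93.5 degrees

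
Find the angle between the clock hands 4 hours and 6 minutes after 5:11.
First find the time 4 hours and 6 minutes after 5:11.
Total minutes: 5 x 60 + 11 + 4 x 60 + 6 = 557.
557 mod 720 = 557 minutes = 9:17.
Now compute the angle at 9:17:
Hour hand: 9 x 30 + 17 x 0.5 = 278.5 degrees
Minute hand: 17 x 6 = 102 degrees
Difference: |278.5 - 102| = 176.5 degrees
The angle is 176.5 degrees

Final answer: 176.5 degrees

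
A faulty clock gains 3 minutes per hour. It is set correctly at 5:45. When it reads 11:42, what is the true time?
For every 60 true minutes, the faulty clock advances 63 minutes, so 1 faulty-clock minute corresponds to 60/63 true minutes.
From 5:45 to 11:42 on the faulty dial is 357 minutes.
True elapsed: 357 x 60/63 = 340 minutes = 5 hours and 40 minutes.
True time: 5:45 + 5 hours and 40 minutes = 11:25.

Final answer: 11:25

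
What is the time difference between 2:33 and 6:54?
From 2:33 to 6:54:
(6 x 60 + 54) - (2 x 60 + 33) = 414 - 153 = 261 minutes
= 4 hours and 21 minutes

Final answer: 4 hours and 21 minutes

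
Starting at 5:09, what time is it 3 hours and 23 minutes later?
Starting time: 5:09
Adding 23 minutes to 9 minutes: 9 + 23 = 32 minutes
Adding 3 hours: 5 + 3 = 8
Final time: 8:32

Final answer: 8:32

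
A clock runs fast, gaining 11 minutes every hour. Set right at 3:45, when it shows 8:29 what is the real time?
For every 60 true minutes, the faulty clock advances 71 minutes, so 1 faulty-clock minute corresponds to 60/71 true minutes.
From 3:45 to 8:29 on the faulty dial is 284 minutes.
True elapsed: 284 x 60/71 = 240 minutes = 4 hours.
True time: 3:45 + 4 hours = 7:45.

Final answer: 7:45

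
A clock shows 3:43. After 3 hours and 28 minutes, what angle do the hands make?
First find the time 3 hours and 28 minutes after 3:43.
Total minutes: 3 x 60 + 43 + 3 x 60 + 28 = 431.
431 mod 720 = 431 minutes = 7:11.
Now compute the angle at 7:11:
Hour hand: 7 x 30 + 11 x 0.5 = 215.5 degrees
Minute hand: 11 x 6 = 66 degrees
Difference: |215.5 - 66| = 149.5 degrees
The angle is 149.5 degrees

Final answer: 149.5 degrees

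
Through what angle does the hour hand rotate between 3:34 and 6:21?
The hour hand moves 0.5 degrees per minute.
Time elapsed: 6:21 - 3:34 = 167 minutes
Angular displacement: 167 x 0.5 = 83.5 degrees

Final answer: 83.5 degrees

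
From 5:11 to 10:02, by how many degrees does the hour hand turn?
The hour hand moves 0.5 degrees per minute.
Time elapsed: 10:02 - 5:11 = 291 minutes
Angular displacement: 291 x 0.5 = 145.5 degrees

Final answer: 145.5 degrees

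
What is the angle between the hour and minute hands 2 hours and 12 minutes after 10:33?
First find the time 2 hours and 12 minutes after 10:33.
Total minutes: 10 x 60 + 33 + 2 x 60 + 12 = 765.
765 mod 720 = 45 minutes = 12:45.
Now compute the angle at 12:45:
Hour hand: 0 x 30 + 45 x 0.5 = 22.5 degrees
Minute hand: 45 x 6 = 270 degrees
Difference: |22.5 - 270| = 247.5 degrees
Smaller angle: 360 - 247.5 = 112.5 degrees

Final answer: 112.5 degrees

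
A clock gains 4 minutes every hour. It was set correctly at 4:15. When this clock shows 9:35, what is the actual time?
For every 60 true minutes, the faulty clock advances 64 minutes, so 1 faulty-clock minute corresponds to 60/64 true minutes.
From 4:15 to 9:35 on the faulty dial is 320 minutes.
True elapsed: 320 x 60/64 = 300 minutes = 5 hours.
True time: 4:15 + 5 hours = 9:15.

Final answer: 9:15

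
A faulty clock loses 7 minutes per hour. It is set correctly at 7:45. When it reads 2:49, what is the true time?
For every 60 true minutes, the faulty clock advances 53 minutes, so 1 faulty-clock minute corresponds to 60/53 true minutes.
From 7:45 to 2:49 on the faulty dial is 424 minutes.
True elapsed: 424 x 60/53 = 480 minutes = 8 hours.
True time: 7:45 + 8 hours = 3:45.

Final answer: 3:45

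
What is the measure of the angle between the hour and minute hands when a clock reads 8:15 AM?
Hour hand position: 8 x 30 + 15 x 0.5 = 247.5 degrees
Minute hand position: 15 x 6 = 90 degrees
Difference: |247.5 - 90| = 157.5 degrees
The angle between the hands is 157.5 degrees

Final answer: 157.5 degrees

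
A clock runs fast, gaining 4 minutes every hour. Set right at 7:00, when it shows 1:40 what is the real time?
For every 60 true minutes, the faulty clock advances 64 minutes, so 1 faulty-clock minute corresponds to 60/64 true minutes.
From 7:00 to 1:40 on the faulty dial is 400 minutes.
True elapsed: 400 x 60/64 = 375 minutes = 6 hours and 15 minutes.
True time: 7:00 + 6 hours and 15 minutes = 1:15.

Final answer: 1:15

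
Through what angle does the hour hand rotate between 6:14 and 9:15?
The hour hand moves 0.5 degrees per minute.
Time elapsed: 9:15 - 6:14 = 181 minutes
Angular displacement: 181 x 0.5 = 90.5 degrees

Final answer: 90.5 degrees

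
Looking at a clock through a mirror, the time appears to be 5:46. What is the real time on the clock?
Reflection across the vertical (12-6) axis maps a hand at angle A degrees to (360 - A) degrees, which sends a reading of T minutes past 12:00 to (720 - T) minutes past 12:00.
Mirror reads 5:46 = 346 minutes past 12:00.
Actual time: (720 - 346) mod 720 = 374 minutes = 6:14.

Final answer: 6:14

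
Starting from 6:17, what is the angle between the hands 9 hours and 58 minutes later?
First find the time 9 hours and 58 minutes after 6:17.
Total minutes: 6 x 60 + 17 + 9 x 60 + 58 = 975.
975 mod 720 = 255 minutes = 4:15.
Now compute the angle at 4:15:
Hour hand: 4 x 30 + 15 x 0.5 = 127.5 degrees
Minute hand: 15 x 6 = 90 degrees
Difference: |127.5 - 90| = 37.5 degrees
The angle is 37.5 degrees

Final answer: 37.5 degrees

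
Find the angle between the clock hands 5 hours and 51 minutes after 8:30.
First find the time 5 hours and 51 minutes after 8:30.
Total minutes: 8 x 60 + 30 + 5 x 60 + 51 = 861.
861 mod 720 = 141 minutes = 2:21.
Now compute the angle at 2:21:
Hour hand: 2 x 30 + 21 x 0.5 = 70.5 degrees
Minute hand: 21 x 6 = 126 degrees
Difference: |70.5 - 126| = 55.5 degrees
The angle is 55.5 degrees

Final answer: 55.5 degrees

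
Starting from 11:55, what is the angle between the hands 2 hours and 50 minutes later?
First find the time 2 hours and 50 minutes after 11:55.
Total minutes: 11 x 60 + 55 + 2 x 60 + 50 = 885.
885 mod 720 = 165 minutes = 2:45.
Now compute the angle at 2:45:
Hour hand: 2 x 30 + 45 x 0.5 = 82.5 degrees
Minute hand: 45 x 6 = 270 degrees
Difference: |82.5 - 270| = 187.5 degrees
Smaller angle: 360 - 187.5 = 172.5 degrees

Final answer: 172.5 degrees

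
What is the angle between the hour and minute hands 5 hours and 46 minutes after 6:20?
First find the time 5 hours and 46 minutes after 6:20.
Total minutes: 6 x 60 + 20 + 5 x 60 + 46 = 726.
726 mod 720 = 6 minutes = 12:06.
Now compute the angle at 12:06:
Hour hand: 0 x 30 + 6 x 0.5 = 3 degrees
Minute hand: 6 x 6 = 36 degrees
Difference: |3 - 36| = 33 degrees
The angle is 33 degrees

Final answer: 33 degrees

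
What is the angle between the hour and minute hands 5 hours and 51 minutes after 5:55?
First find the time 5 hours and 51 minutes after 5:55.
Total minutes: 5 x 60 + 55 + 5 x 60 + 51 = 706.
706 mod 720 = 706 minutes = 11:46.
Now compute the angle at 11:46:
Hour hand: 11 x 30 + 46 x 0.5 = 353 degrees
Minute hand: 46 x 6 = 276 degrees
Difference: |353 - 276| = 77 degrees
The angle is 77 degrees

Final answer: 77 degrees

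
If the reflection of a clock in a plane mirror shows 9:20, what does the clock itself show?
Reflection across the vertical (12-6) axis maps a hand at angle A degrees to (360 - A) degrees, which sends a reading of T minutes past 12:00 to (720 - T) minutes past 12:00.
Mirror reads 9:20 = 560 minutes past 12:00.
Actual time: (720 - 560) mod 720 = 160 minutes = 2:40.

Final answer: 2:40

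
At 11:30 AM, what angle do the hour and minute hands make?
Hour hand position: 11 x 30 + 30 x 0.5 = 345 degrees
Minute hand position: 30 x 6 = 180 degrees
Difference: |345 - 180| = 165 degrees
The angle between the hands is 165 degrees

Final answer: 165 degrees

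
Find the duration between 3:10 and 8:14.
From 3:10 to 8:14:
(8 x 60 + 14) - (3 x 60 + 10) = 494 - 190 = 304 minutes
= 5 hours and 4 minutes

Final answer: 5 hours and 4 minutes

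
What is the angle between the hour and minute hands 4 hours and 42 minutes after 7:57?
First find the time 4 hours and 42 minutes after 7:57.
Total minutes: 7 x 60 + 57 + 4 x 60 + 42 = 759.
759 mod 720 = 39 minutes = 12:39.
Now compute the angle at 12:39:
Hour hand: 0 x 30 + 39 x 0.5 = 19.5 degrees
Minute hand: 39 x 6 = 234 degrees
Difference: |19.5 - 234| = 214.5 degrees
Smaller angle: 360 - 214.5 = 145.5 degrees

Final answer: 145.5 degrees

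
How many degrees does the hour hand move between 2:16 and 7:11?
The hour hand moves 0.5 degrees per minute.
Time elapsed: 7:11 - 2:16 = 295 minutes
Angular displacement: 295 x 0.5 = 147.5 degrees

Final answer: 147.5 degrees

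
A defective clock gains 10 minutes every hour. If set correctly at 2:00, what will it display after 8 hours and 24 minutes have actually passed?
For every 60 true minutes, the faulty clock advances 60 + 10 = 70 minutes.
True elapsed: 8 hours and 24 minutes = 504 minutes.
Faulty clock advances: 504 x 70/60 = 588 minutes (drift: 84 minutes ahead).
Shown time: 2:00 + 588 minutes = 11:48.

Final answer: 11:48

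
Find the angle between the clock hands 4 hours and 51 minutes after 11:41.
First find the time 4 hours and 51 minutes after 11:41.
Total minutes: 11 x 60 + 41 + 4 x 60 + 51 = 992.
992 mod 720 = 272 minutes = 4:32.
Now compute the angle at 4:32:
Hour hand: 4 x 30 + 32 x 0.5 = 136 degrees
Minute hand: 32 x 6 = 192 degrees
Difference: |136 - 192| = 56 degrees
The angle is 56 degrees

Final answer: 56 degrees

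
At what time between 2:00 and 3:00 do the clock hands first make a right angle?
At t minutes past 2:00, the hour hand is at 30 x 2 + 0.5t degrees and the minute hand is at 6t degrees.
The smaller angle between them is 90 degrees when |30H - 5.5t| = 90 or |30H - 5.5t| = 270.
With H = 2, solve 30 x 2 - 5.5t = +/- target for each target:
  t = (30 x 2 - 90) / 5.5 = -5.45 (outside (0, 60))
  t = (30 x 2 + 90) / 5.5 = 27.27
  t = (30 x 2 - 270) / 5.5 = -38.18 (outside (0, 60))
  t = (30 x 2 + 270) / 5.5 = 60 (outside (0, 60))
Valid solutions in (0, 60): {27.27} minutes.
First occurrence: t = 27.27 minutes.
The hands are at right angles at 27.27 minutes past 2:00.

Final answer: 27.27 minutes past 2:00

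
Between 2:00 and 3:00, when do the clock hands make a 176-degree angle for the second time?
At t minutes past 2:00, the hour hand is at 30 x 2 + 0.5t degrees and the minute hand is at 6t degrees.
The smaller angle between them is 176 degrees when |30H - 5.5t| = 176 or |30H - 5.5t| = 184.
With H = 2, solve 30 x 2 - 5.5t = +/- target for each target:
  t = (30 x 2 - 176) / 5.5 = -21.09 (outside (0, 60))
  t = (30 x 2 + 176) / 5.5 = 42.91
  t = (30 x 2 - 184) / 5.5 = -22.55 (outside (0, 60))
  t = (30 x 2 + 184) / 5.5 = 44.36
Valid solutions in (0, 60): {42.91, 44.36} minutes.
The second occurrence is t = 44.36 minutes.
The hands form a 176-degree angle at 44.36 minutes past 2:00.

Final answer: 44.36 minutes past 2:00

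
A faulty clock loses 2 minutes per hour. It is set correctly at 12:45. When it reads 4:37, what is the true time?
For every 60 true minutes, the faulty clock advances 58 minutes, so 1 faulty-clock minute corresponds to 60/58 true minutes.
From 12:45 to 4:37 on the faulty dial is 232 minutes.
True elapsed: 232 x 60/58 = 240 minutes = 4 hours.
True time: 12:45 + 4 hours = 4:45.

Final answer: 4:45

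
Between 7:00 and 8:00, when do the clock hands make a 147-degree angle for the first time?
At t minutes past 7:00, the hour hand is at 30 x 7 + 0.5t degrees and the minute hand is at 6t degrees.
The smaller angle between them is 147 degrees when |30H - 5.5t| = 147 or |30H - 5.5t| = 213.
With H = 7, solve 30 x 7 - 5.5t = +/- target for each target:
  t = (30 x 7 - 147) / 5.5 = 11.45
  t = (30 x 7 + 147) / 5.5 = 64.91 (outside (0, 60))
  t = (30 x 7 - 213) / 5.5 = -0.55 (outside (0, 60))
  t = (30 x 7 + 213) / 5.5 = 76.91 (outside (0, 60))
Valid solutions in (0, 60): {11.45} minutes.
The first occurrence is t = 11.45 minutes.
The hands form a 147-degree angle at 11.45 minutes past 7:00.

Final answer: 11.45 minutes past 7:00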